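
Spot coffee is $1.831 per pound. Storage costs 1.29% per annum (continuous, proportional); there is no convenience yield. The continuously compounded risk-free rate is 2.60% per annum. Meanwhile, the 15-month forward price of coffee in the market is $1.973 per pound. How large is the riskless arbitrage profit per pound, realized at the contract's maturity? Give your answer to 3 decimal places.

$0.051 per pound

Fair forward: F* = S·e^(carry·T), with carry = (r + u) = 0.0260 + 0.0129 = 0.0389
F* = 1.831 · e^(0.0389 × 15/12) = 1.831 · e^0.048625 = 1.831 × 1.049827 = $1.9222
Market $1.973 > fair $1.9222: forward overpriced → cash-and-carry (buy spot, short the forward).
At maturity, profit = |F_mkt − F*| = |1.973 − 1.9222| = $0.051 per pound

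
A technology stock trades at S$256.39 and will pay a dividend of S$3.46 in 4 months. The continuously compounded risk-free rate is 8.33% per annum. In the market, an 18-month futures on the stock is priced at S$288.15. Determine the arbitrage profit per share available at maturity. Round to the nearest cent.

PV(dividends) I = 3.46·e^(−0.0833·4/12) = 3.3652
Fair futures F* = (S − I)·e^(rT) = (256.39 − 3.3652)·e^0.124950 = 253.0248 × 1.133092 = 286.7004
Market S$288.15 > fair 286.7004: forward overpriced → cash-and-carry (borrow at r, buy the stock and collect the dividends, short the forward).
Profit at T = |F_mkt − F*| = |288.15 − 286.7004| = S$1.45 per share

S$1.45 per share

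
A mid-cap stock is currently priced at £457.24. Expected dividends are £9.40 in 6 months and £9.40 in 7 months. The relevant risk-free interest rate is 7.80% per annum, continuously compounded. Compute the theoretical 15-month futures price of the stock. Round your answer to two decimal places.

PV(dividends) I = 9.40·e^(−0.0780·6/12) + 9.40·e^(−0.0780·7/12)
I = 9.0405 + 8.9819 = 18.0224
F = (S − I)·e^(rT) = (457.24 − 18.0224) · e^(0.0780·15/12)
= 439.2176 · e^0.097500 = 439.2176 × 1.102411 = £484.20

£484.20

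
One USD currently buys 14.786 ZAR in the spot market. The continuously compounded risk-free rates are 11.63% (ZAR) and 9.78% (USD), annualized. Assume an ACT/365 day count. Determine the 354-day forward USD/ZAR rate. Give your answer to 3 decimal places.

15.054

F = S·e^((r_ZAR − r_USD)T) = 14.786 · e^((0.1163 − 0.0978) × 354/365)
= 14.786 · e^0.017942 = 14.786 × 1.018104
F = 15.054 ZAR per USD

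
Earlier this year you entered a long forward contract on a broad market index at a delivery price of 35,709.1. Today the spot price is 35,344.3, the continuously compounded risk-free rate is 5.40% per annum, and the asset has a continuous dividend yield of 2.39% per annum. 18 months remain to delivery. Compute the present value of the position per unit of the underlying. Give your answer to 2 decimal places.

Current fair forward for the remaining 18 months: F = S·e^((r − q)·T), (r − q) = 0.0540 − 0.0239 = 0.0301
F = 35344.3 · e^(0.0301 × 18/12) = 35344.3 × 1.04618478 = 36976.6687
Value of long forward = (F − K)·e^(−rT) = (36976.6687 − 35709.1) · e^(−0.0540·18/12)
= 1267.5687 × 0.92219369 = 1168.94

1168.94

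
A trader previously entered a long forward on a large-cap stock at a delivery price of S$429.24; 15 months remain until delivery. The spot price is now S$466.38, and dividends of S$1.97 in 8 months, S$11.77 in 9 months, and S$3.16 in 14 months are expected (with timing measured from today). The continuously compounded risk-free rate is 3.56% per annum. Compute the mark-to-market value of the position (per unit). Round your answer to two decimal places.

S$39.41

PV(remaining dividends) I = 1.97·e^(−0.0356·8/12) + 11.77·e^(−0.0356·9/12) + 3.16·e^(−0.0356·14/12) = 16.4151
Current forward F = (S − I)·e^(rT) = (466.38 − 16.4151)·e^(0.0356·15/12) = 449.9649 × 1.045505 = 470.4406
Value (long) = (F − K)·e^(−rT) = (470.4406 − 429.24) × 0.956476 = 39.4074
Value = S$39.41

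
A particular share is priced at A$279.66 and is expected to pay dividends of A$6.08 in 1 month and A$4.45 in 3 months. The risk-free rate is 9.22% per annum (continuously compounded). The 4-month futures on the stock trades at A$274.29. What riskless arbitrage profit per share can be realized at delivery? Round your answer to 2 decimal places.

PV(dividends) I = 6.08·e^(−0.0922·1/12) + 4.45·e^(−0.0922·3/12) = 10.3821
Fair futures F* = (S − I)·e^(rT) = (279.66 − 10.3821)·e^0.030733 = 269.2779 × 1.031210 = 277.6821
Market A$274.29 < fair 277.6821: forward underpriced → reverse cash-and-carry (short the stock, invest proceeds at r, pay the dividends, go long the forward).
Profit at T = |F_mkt − F*| = |274.29 − 277.6821| = A$3.39 per share

A$3.39 per share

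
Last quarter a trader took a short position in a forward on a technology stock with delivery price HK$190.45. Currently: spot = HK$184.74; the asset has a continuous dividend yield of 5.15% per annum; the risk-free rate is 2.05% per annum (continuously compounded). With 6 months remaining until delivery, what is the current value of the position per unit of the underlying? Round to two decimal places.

HK$8.46

Current fair forward for the remaining 6 months: F = S·e^((r − q)·T), (r − q) = 0.0205 − 0.0515 = -0.0310
F = 184.74 · e^(-0.0310 × 6/12) = 184.74 × 0.984620 = 181.8987
Value of long forward = (F − K)·e^(−rT) = (181.8987 − 190.45) · e^(−0.0205·6/12)
= -8.5513 × 0.989802 = -8.46
Short position value = −(long value) = HK$8.46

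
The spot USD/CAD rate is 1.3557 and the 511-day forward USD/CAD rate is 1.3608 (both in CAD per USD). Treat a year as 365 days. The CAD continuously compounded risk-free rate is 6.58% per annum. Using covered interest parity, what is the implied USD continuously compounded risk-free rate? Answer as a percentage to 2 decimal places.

6.31%

F = S·e^((r_CAD − r_USD)T) ⇒ r_USD = r_CAD − ln(F/S)/T
ln(1.3608/1.3557) = 0.003755; /(511/365) = 0.002682
r_USD = 0.0658 − 0.002682 = 0.063118
r_USD = 6.31%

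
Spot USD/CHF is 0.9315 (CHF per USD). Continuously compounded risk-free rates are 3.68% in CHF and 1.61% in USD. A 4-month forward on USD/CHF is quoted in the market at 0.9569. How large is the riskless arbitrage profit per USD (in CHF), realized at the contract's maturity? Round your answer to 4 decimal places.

Fair forward: F* = S·e^(carry·T), with carry = (r_CHF − r_USD) = 0.0368 − 0.0161 = 0.0207
F* = 0.9315 · e^(0.0207 × 4/12) = 0.9315 · e^0.006900 = 0.9315 × 1.006924 = 0.9379
Market 0.9569 > fair 0.9379: forward overpriced → cash-and-carry (buy spot, short the forward).
At maturity, profit = |F_mkt − F*| = |0.9569 − 0.9379| = 0.0190 per USD (in CHF)

0.0190 per USD (in CHF)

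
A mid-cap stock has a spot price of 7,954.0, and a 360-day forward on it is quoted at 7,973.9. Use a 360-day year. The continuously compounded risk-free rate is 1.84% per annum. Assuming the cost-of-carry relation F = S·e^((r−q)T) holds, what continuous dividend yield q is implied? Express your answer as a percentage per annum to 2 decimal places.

1.59%

From F = S·e^((r−q)T): (r − q) = ln(F/S)/T
ln(7973.9/7954.0) = ln(1.002502) = 0.002499
(r − q) = 0.002499 / (360/360) = 0.002499
q = r − ln(F/S)/T = 0.0184 − 0.002499 = 0.015901
q = 1.59%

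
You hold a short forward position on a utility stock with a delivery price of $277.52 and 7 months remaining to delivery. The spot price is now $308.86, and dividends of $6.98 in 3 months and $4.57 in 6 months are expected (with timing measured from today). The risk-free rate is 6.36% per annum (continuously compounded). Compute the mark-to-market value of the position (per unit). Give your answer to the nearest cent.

-$30.15

PV(remaining dividends) I = 6.98·e^(−0.0636·3/12) + 4.57·e^(−0.0636·6/12) = 11.2969
Current forward F = (S − I)·e^(rT) = (308.86 − 11.2969)·e^(0.0636·7/12) = 297.5631 × 1.037797 = 308.8101
Value (long) = (F − K)·e^(−rT) = (308.8101 − 277.52) × 0.963580 = 30.1505
Short position value = −(long value) = -$30.15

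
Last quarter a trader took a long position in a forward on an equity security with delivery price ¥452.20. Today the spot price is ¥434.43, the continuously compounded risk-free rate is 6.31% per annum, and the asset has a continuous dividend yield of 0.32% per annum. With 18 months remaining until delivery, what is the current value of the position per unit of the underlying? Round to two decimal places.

¥20.99

Current fair forward for the remaining 18 months: F = S·e^((r − q)·T), (r − q) = 0.0631 − 0.0032 = 0.0599
F = 434.43 · e^(0.0599 × 18/12) = 434.43 × 1.094010 = 475.2708
Value of long forward = (F − K)·e^(−rT) = (475.2708 − 452.20) · e^(−0.0631·18/12)
= 23.0708 × 0.909691 = 20.99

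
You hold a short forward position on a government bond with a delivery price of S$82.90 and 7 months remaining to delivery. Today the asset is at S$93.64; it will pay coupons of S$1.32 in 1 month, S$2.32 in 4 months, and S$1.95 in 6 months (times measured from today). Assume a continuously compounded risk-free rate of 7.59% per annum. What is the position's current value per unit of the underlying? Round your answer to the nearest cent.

-S$8.88

PV(remaining coupons) I = 1.32·e^(−0.0759·1/12) + 2.32·e^(−0.0759·4/12) + 1.95·e^(−0.0759·6/12) = 5.4511
Current forward F = (S − I)·e^(rT) = (93.64 − 5.4511)·e^(0.0759·7/12) = 88.1889 × 1.045270 = 92.1812
Value (long) = (F − K)·e^(−rT) = (92.1812 − 82.90) × 0.956691 = 8.8792
Short position value = −(long value) = -S$8.88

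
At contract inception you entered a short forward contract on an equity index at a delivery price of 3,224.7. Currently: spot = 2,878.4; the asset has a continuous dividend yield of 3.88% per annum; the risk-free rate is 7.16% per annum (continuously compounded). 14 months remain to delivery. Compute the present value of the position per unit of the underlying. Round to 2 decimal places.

215.26

Current fair forward for the remaining 14 months: F = S·e^((r − q)·T), (r − q) = 0.0716 − 0.0388 = 0.0328
F = 2878.4 · e^(0.0328 × 14/12) = 2878.4 × 1.03900826 = 2990.6814
Value of long forward = (F − K)·e^(−rT) = (2990.6814 − 3224.7) · e^(−0.0716·14/12)
= -234.0186 × 0.91986042 = -215.26
Short position value = −(long value) = 215.26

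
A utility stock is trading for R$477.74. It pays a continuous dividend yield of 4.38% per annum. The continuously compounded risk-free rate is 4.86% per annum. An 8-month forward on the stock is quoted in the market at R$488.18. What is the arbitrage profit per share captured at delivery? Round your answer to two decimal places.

R$8.91 per share

Fair forward: F* = S·e^(carry·T), with carry = (r − q) = 0.0486 − 0.0438 = 0.0048
F* = 477.74 · e^(0.0048 × 8/12) = 477.74 · e^0.003200 = 477.74 × 1.003205 = R$479.2712
Market R$488.18 > fair R$479.2712: forward overpriced → cash-and-carry (buy spot, short the forward).
At maturity, profit = |F_mkt − F*| = |488.18 − 479.2712| = R$8.91 per share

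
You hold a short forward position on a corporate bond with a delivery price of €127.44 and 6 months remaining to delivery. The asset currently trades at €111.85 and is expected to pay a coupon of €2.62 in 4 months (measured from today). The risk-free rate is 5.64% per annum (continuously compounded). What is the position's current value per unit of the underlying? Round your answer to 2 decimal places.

€14.62

PV(remaining coupons) I = 2.62·e^(−0.0564·4/12) = 2.5712
Current forward F = (S − I)·e^(rT) = (111.85 − 2.5712)·e^(0.0564·6/12) = 109.2788 × 1.028601 = 112.4043
Value (long) = (F − K)·e^(−rT) = (112.4043 − 127.44) × 0.972194 = -14.6176
Short position value = −(long value) = €14.62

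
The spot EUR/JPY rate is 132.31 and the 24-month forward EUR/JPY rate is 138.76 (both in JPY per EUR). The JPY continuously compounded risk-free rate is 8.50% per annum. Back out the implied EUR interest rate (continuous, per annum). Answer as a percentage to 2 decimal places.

F = S·e^((r_JPY − r_EUR)T) ⇒ r_EUR = r_JPY − ln(F/S)/T
ln(138.76/132.31) = 0.047598; /(24/12) = 0.023799
r_EUR = 0.0850 − 0.023799 = 0.061201
r_EUR = 6.12%

6.12%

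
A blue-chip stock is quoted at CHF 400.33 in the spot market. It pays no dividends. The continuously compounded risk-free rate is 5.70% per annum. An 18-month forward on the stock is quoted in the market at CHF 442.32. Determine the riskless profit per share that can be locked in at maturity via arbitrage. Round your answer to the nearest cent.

CHF 6.26 per share

Fair forward: F* = S·e^(carry·T), with carry = r = 0.0570
F* = 400.33 · e^(0.0570 × 18/12) = 400.33 · e^0.085500 = 400.33 × 1.089262 = CHF 436.0643
Market CHF 442.32 > fair CHF 436.0643: forward overpriced → cash-and-carry (buy spot, short the forward).
At maturity, profit = |F_mkt − F*| = |442.32 − 436.0643| = CHF 6.26 per share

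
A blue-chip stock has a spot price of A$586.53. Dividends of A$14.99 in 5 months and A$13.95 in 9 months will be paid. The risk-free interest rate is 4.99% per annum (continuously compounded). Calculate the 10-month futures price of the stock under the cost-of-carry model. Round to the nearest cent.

A$582.12

PV(dividends) I = 14.99·e^(−0.0499·5/12) + 13.95·e^(−0.0499·9/12)
I = 14.6816 + 13.4376 = 28.1192
F = (S − I)·e^(rT) = (586.53 − 28.1192) · e^(0.0499·10/12)
= 558.4108 · e^0.041583 = 558.4108 × 1.042460 = A$582.12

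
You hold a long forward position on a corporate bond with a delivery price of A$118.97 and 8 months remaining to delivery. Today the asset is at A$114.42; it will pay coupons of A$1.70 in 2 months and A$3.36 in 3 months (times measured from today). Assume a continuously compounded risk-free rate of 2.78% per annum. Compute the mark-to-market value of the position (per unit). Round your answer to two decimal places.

-A$7.39

PV(remaining coupons) I = 1.70·e^(−0.0278·2/12) + 3.36·e^(−0.0278·3/12) = 5.0289
Current forward F = (S − I)·e^(rT) = (114.42 − 5.0289)·e^(0.0278·8/12) = 109.3911 × 1.018706 = 111.4374
Value (long) = (F − K)·e^(−rT) = (111.4374 − 118.97) × 0.981637 = -7.3943
Value = -A$7.39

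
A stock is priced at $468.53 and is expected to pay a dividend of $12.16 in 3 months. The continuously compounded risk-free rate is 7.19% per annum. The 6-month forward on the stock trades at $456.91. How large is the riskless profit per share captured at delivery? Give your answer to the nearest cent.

PV(dividends) I = 12.16·e^(−0.0719·3/12) = 11.9434
Fair forward F* = (S − I)·e^(rT) = (468.53 − 11.9434)·e^0.035950 = 456.5866 × 1.036604 = 473.2995
Market $456.91 < fair 473.2995: forward underpriced → reverse cash-and-carry (short the stock, invest proceeds at r, pay the dividends, go long the forward).
Profit at T = |F_mkt − F*| = |456.91 − 473.2995| = $16.39 per share

$16.39 per share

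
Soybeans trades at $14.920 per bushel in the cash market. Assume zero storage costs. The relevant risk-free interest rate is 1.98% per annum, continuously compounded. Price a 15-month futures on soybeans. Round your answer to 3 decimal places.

$15.294 per bushel

F = S·e^(rT) = 14.920 · e^(0.0198 × 15/12) = 14.920 · e^0.024750
= 14.920 × 1.025059 = $15.294 per bushel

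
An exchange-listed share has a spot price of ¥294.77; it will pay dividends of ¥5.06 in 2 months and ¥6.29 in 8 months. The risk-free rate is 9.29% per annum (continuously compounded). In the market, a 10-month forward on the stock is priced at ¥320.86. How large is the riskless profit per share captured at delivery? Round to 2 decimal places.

PV(dividends) I = 5.06·e^(−0.0929·2/12) + 6.29·e^(−0.0929·8/12) = 10.8945
Fair forward F* = (S − I)·e^(rT) = (294.77 − 10.8945)·e^0.077417 = 283.8755 × 1.080493 = 306.7255
Market ¥320.86 > fair 306.7255: forward overpriced → cash-and-carry (borrow at r, buy the stock and collect the dividends, short the forward).
Profit at T = |F_mkt − F*| = |320.86 − 306.7255| = ¥14.13 per share

¥14.13 per share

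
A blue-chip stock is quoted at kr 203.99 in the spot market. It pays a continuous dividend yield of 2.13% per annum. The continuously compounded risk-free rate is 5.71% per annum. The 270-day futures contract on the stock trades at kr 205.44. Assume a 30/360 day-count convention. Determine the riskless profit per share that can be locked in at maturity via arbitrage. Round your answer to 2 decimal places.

Fair futures: F* = S·e^(carry·T), with carry = (r − q) = 0.0571 − 0.0213 = 0.0358
F* = 203.99 · e^(0.0358 × 270/360) = 203.99 · e^0.026850 = 203.99 × 1.027214 = kr 209.5414
Market kr 205.44 < fair kr 209.5414: forward underpriced → reverse cash-and-carry (short spot, go long the forward).
At maturity, profit = |F_mkt − F*| = |205.44 − 209.5414| = kr 4.10 per share

kr 4.10 per share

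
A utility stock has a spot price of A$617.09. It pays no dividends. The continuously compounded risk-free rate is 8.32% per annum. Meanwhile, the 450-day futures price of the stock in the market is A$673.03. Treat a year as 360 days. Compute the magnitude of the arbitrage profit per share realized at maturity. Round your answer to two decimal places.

A$11.69 per share

Fair futures: F* = S·e^(carry·T), with carry = r = 0.0832
F* = 617.09 · e^(0.0832 × 450/360) = 617.09 · e^0.104000 = 617.09 × 1.109600 = A$684.7231
Market A$673.03 < fair A$684.7231: forward underpriced → reverse cash-and-carry (short spot, go long the forward).
At maturity, profit = |F_mkt − F*| = |673.03 − 684.7231| = A$11.69 per share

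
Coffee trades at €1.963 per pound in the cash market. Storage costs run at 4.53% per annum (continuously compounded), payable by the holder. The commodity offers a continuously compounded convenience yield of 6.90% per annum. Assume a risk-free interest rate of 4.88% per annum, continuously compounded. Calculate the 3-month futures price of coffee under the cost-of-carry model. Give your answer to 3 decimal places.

Net carry = r + u − y = 0.0488 + 0.0453 − 0.0690 = 0.0251
F = S·e^((r+u−y)T) = 1.963 · e^(0.0251 × 3/12) = 1.963 · e^0.006275
= 1.963 × 1.006295 = €1.975 per pound

€1.975 per pound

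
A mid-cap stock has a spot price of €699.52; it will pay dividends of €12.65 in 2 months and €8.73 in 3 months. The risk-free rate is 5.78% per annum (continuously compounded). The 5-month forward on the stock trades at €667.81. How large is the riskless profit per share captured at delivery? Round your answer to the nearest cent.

€27.11 per share

PV(dividends) I = 12.65·e^(−0.0578·2/12) + 8.73·e^(−0.0578·3/12) = 21.1335
Fair forward F* = (S − I)·e^(rT) = (699.52 − 21.1335)·e^0.024083 = 678.3865 × 1.024375 = 694.9222
Market €667.81 < fair 694.9222: forward underpriced → reverse cash-and-carry (short the stock, invest proceeds at r, pay the dividends, go long the forward).
Profit at T = |F_mkt − F*| = |667.81 − 694.9222| = €27.11 per share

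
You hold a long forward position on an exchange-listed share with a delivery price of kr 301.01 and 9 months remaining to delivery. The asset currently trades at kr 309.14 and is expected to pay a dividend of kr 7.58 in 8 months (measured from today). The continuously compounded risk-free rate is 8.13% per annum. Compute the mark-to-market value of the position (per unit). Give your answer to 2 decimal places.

PV(remaining dividends) I = 7.58·e^(−0.0813·8/12) = 7.1801
Current forward F = (S − I)·e^(rT) = (309.14 − 7.1801)·e^(0.0813·9/12) = 301.9599 × 1.062872 = 320.9447
Value (long) = (F − K)·e^(−rT) = (320.9447 − 301.01) × 0.940847 = 18.7555
Value = kr 18.76

kr 18.76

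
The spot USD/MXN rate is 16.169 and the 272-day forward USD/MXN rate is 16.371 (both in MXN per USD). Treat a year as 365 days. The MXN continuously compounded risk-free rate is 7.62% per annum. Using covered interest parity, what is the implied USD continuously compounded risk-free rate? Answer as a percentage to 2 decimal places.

F = S·e^((r_MXN − r_USD)T) ⇒ r_USD = r_MXN − ln(F/S)/T
ln(16.371/16.169) = 0.012416; /(272/365) = 0.016661
r_USD = 0.0762 − 0.016661 = 0.059539
r_USD = 5.95%

5.95%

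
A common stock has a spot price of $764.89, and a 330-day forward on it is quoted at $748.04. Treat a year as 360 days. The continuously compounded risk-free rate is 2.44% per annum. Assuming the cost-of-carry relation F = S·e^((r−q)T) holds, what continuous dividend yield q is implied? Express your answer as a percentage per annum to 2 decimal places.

4.87%

From F = S·e^((r−q)T): (r − q) = ln(F/S)/T
ln(748.04/764.89) = ln(0.977971) = -0.022275
(r − q) = -0.022275 / (330/360) = -0.024300
q = r − ln(F/S)/T = 0.0244 + 0.024300 = 0.048700
q = 4.87%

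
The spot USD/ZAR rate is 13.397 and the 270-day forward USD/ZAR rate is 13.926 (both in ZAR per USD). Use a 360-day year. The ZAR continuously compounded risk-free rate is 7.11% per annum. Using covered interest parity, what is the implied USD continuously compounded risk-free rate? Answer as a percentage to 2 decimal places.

F = S·e^((r_ZAR − r_USD)T) ⇒ r_USD = r_ZAR − ln(F/S)/T
ln(13.926/13.397) = 0.038727; /(270/360) = 0.051636
r_USD = 0.0711 − 0.051636 = 0.019464
r_USD = 1.95%

1.95%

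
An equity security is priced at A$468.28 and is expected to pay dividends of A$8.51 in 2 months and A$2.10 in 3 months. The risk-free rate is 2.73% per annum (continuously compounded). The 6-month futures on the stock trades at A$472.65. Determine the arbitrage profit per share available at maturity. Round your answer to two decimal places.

PV(dividends) I = 8.51·e^(−0.0273·2/12) + 2.10·e^(−0.0273·3/12) = 10.5571
Fair futures F* = (S − I)·e^(rT) = (468.28 − 10.5571)·e^0.013650 = 457.7229 × 1.013744 = 464.0138
Market A$472.65 > fair 464.0138: forward overpriced → cash-and-carry (borrow at r, buy the stock and collect the dividends, short the forward).
Profit at T = |F_mkt − F*| = |472.65 − 464.0138| = A$8.64 per share

A$8.64 per share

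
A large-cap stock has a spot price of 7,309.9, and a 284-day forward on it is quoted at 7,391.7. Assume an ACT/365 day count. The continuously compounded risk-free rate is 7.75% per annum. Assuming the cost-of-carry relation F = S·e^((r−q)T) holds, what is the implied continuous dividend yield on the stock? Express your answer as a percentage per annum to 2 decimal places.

From F = S·e^((r−q)T): (r − q) = ln(F/S)/T
ln(7391.7/7309.9) = ln(1.011190) = 0.011128
(r − q) = 0.011128 / (284/365) = 0.014302
q = r − ln(F/S)/T = 0.0775 − 0.014302 = 0.063198
q = 6.32%

6.32%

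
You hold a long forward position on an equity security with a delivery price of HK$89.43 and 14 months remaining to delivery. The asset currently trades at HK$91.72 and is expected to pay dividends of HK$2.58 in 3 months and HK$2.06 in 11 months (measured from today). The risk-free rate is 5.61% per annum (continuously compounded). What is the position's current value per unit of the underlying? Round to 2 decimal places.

PV(remaining dividends) I = 2.58·e^(−0.0561·3/12) + 2.06·e^(−0.0561·11/12) = 4.5008
Current forward F = (S − I)·e^(rT) = (91.72 − 4.5008)·e^(0.0561·14/12) = 87.2192 × 1.067639 = 93.1186
Value (long) = (F − K)·e^(−rT) = (93.1186 − 89.43) × 0.936646 = 3.4549
Value = HK$3.45

HK$3.45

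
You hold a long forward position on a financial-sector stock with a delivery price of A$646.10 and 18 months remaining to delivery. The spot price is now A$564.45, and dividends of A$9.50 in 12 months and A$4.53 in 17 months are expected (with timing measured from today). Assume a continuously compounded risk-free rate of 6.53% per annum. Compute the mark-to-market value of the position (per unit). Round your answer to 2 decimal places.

PV(remaining dividends) I = 9.50·e^(−0.0653·12/12) + 4.53·e^(−0.0653·17/12) = 13.0292
Current forward F = (S − I)·e^(rT) = (564.45 − 13.0292)·e^(0.0653·18/12) = 551.4208 × 1.102908 = 608.1664
Value (long) = (F − K)·e^(−rT) = (608.1664 − 646.10) × 0.906694 = -34.3942
Value = -A$34.39

-A$34.39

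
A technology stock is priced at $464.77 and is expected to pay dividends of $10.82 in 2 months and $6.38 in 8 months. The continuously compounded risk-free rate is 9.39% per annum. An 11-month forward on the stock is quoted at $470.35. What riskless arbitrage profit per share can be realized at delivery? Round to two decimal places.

PV(dividends) I = 10.82·e^(−0.0939·2/12) + 6.38·e^(−0.0939·8/12) = 16.6448
Fair forward F* = (S − I)·e^(rT) = (464.77 − 16.6448)·e^0.086075 = 448.1252 × 1.089888 = 488.4063
Market $470.35 < fair 488.4063: forward underpriced → reverse cash-and-carry (short the stock, invest proceeds at r, pay the dividends, go long the forward).
Profit at T = |F_mkt − F*| = |470.35 − 488.4063| = $18.06 per share

$18.06 per share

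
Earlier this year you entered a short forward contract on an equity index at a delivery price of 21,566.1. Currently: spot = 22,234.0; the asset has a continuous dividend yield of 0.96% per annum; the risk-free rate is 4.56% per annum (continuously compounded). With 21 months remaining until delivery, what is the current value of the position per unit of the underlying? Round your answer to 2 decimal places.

-1951.59

Current fair forward for the remaining 21 months: F = S·e^((r − q)·T), (r − q) = 0.0456 − 0.0096 = 0.0360
F = 22234.0 · e^(0.0360 × 21/12) = 22234.0 × 1.06502684 = 23679.8068
Value of long forward = (F − K)·e^(−rT) = (23679.8068 − 21566.1) · e^(−0.0456·21/12)
= 2113.7068 × 0.92330099 = 1951.59
Short position value = −(long value) = -1951.59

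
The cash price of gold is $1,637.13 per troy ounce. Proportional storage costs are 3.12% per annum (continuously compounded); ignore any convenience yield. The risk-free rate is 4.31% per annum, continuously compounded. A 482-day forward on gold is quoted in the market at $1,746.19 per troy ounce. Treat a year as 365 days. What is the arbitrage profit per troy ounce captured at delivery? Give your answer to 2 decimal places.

Fair forward: F* = S·e^(carry·T), with carry = (r + u) = 0.0431 + 0.0312 = 0.0743
F* = 1637.13 · e^(0.0743 × 482/365) = 1637.13 · e^0.09811671 = 1637.13 × 1.10309152 = $1805.9042
Market $1746.19 < fair $1805.9042: forward underpriced → reverse cash-and-carry (short spot, go long the forward).
At maturity, profit = |F_mkt − F*| = |1746.19 − 1805.9042| = $59.71 per troy ounce

$59.71 per troy ounce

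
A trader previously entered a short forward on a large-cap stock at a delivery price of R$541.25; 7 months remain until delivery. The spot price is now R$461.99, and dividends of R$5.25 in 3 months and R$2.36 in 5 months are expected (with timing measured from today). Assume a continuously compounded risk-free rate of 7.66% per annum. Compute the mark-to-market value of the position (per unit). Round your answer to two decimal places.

PV(remaining dividends) I = 5.25·e^(−0.0766·3/12) + 2.36·e^(−0.0766·5/12) = 7.4363
Current forward F = (S − I)·e^(rT) = (461.99 − 7.4363)·e^(0.0766·7/12) = 454.5537 × 1.045697 = 475.3254
Value (long) = (F − K)·e^(−rT) = (475.3254 − 541.25) × 0.956300 = -63.0437
Short position value = −(long value) = R$63.04

R$63.04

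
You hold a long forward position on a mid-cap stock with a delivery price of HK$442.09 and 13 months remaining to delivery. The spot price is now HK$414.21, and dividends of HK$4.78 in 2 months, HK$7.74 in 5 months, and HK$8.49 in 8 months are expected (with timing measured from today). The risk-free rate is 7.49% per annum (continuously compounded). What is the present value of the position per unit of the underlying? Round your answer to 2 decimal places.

PV(remaining dividends) I = 4.78·e^(−0.0749·2/12) + 7.74·e^(−0.0749·5/12) + 8.49·e^(−0.0749·8/12) = 20.2994
Current forward F = (S − I)·e^(rT) = (414.21 − 20.2994)·e^(0.0749·13/12) = 393.9106 × 1.084525 = 427.2059
Value (long) = (F − K)·e^(−rT) = (427.2059 − 442.09) × 0.922063 = -13.7241
Value = -HK$13.72

-HK$13.72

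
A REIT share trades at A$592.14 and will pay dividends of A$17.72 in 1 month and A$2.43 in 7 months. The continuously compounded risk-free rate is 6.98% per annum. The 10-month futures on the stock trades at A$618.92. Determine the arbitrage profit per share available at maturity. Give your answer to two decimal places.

PV(dividends) I = 17.72·e^(−0.0698·1/12) + 2.43·e^(−0.0698·7/12) = 19.9503
Fair futures F* = (S − I)·e^(rT) = (592.14 − 19.9503)·e^0.058167 = 572.1897 × 1.059892 = 606.4593
Market A$618.92 > fair 606.4593: forward overpriced → cash-and-carry (borrow at r, buy the stock and collect the dividends, short the forward).
Profit at T = |F_mkt − F*| = |618.92 − 606.4593| = A$12.46 per share

A$12.46 per share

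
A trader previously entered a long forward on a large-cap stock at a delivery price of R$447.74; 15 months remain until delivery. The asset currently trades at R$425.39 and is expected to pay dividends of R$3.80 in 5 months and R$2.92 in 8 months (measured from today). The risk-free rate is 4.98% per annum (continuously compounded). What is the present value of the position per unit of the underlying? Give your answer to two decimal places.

-R$1.87

PV(remaining dividends) I = 3.80·e^(−0.0498·5/12) + 2.92·e^(−0.0498·8/12) = 6.5466
Current forward F = (S − I)·e^(rT) = (425.39 − 6.5466)·e^(0.0498·15/12) = 418.8434 × 1.064228 = 445.7449
Value (long) = (F − K)·e^(−rT) = (445.7449 − 447.74) × 0.939648 = -1.8747
Value = -R$1.87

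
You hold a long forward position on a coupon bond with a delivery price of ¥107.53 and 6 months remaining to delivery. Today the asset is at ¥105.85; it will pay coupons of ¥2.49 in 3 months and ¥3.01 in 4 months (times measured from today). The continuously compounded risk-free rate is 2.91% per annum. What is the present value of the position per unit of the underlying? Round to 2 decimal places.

PV(remaining coupons) I = 2.49·e^(−0.0291·3/12) + 3.01·e^(−0.0291·4/12) = 5.4529
Current forward F = (S − I)·e^(rT) = (105.85 − 5.4529)·e^(0.0291·6/12) = 100.3971 × 1.014656 = 101.8685
Value (long) = (F − K)·e^(−rT) = (101.8685 − 107.53) × 0.985555 = -5.5797
Value = -¥5.58

-¥5.58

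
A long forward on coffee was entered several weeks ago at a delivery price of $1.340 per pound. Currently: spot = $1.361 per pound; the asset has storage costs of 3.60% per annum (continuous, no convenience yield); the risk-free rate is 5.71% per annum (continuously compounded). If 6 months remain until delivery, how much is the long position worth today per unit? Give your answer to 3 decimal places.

$0.083 per pound

Current fair forward for the remaining 6 months: F = S·e^((r + u)·T), (r + u) = 0.0571 + 0.0360 = 0.0931
F = 1.361 · e^(0.0931 × 6/12) = 1.361 × 1.047650 = 1.4259
Value of long forward = (F − K)·e^(−rT) = (1.4259 − 1.340) · e^(−0.0571·6/12)
= 0.0859 × 0.971854 = 0.083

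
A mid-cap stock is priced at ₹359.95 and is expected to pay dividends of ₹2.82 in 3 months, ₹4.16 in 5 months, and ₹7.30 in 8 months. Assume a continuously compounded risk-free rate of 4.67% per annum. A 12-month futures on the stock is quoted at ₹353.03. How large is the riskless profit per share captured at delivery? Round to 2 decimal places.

PV(dividends) I = 2.82·e^(−0.0467·3/12) + 4.16·e^(−0.0467·5/12) + 7.30·e^(−0.0467·8/12) = 13.9433
Fair futures F* = (S − I)·e^(rT) = (359.95 − 13.9433)·e^0.046700 = 346.0067 × 1.047808 = 362.5486
Market ₹353.03 < fair 362.5486: forward underpriced → reverse cash-and-carry (short the stock, invest proceeds at r, pay the dividends, go long the forward).
Profit at T = |F_mkt − F*| = |353.03 − 362.5486| = ₹9.52 per share

₹9.52 per share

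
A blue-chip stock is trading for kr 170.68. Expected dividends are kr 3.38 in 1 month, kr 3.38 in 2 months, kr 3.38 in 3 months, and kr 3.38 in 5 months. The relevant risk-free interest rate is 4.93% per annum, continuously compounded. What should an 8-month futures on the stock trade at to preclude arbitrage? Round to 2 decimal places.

PV(dividends) I = 3.38·e^(−0.0493·1/12) + 3.38·e^(−0.0493·2/12) + 3.38·e^(−0.0493·3/12) + 3.38·e^(−0.0493·5/12)
I = 3.3661 + 3.3523 + 3.3386 + 3.3113 = 13.3683
F = (S − I)·e^(rT) = (170.68 − 13.3683) · e^(0.0493·8/12)
= 157.3117 · e^0.032867 = 157.3117 × 1.033413 = kr 162.57

kr 162.57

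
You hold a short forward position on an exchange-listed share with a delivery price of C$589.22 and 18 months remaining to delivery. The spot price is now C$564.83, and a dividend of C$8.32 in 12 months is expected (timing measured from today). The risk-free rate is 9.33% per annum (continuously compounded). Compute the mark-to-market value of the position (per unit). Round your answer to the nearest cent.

PV(remaining dividends) I = 8.32·e^(−0.0933·12/12) = 7.5789
Current forward F = (S − I)·e^(rT) = (564.83 − 7.5789)·e^(0.0933·18/12) = 557.2511 × 1.150216 = 640.9591
Value (long) = (F − K)·e^(−rT) = (640.9591 − 589.22) × 0.869402 = 44.9821
Short position value = −(long value) = -C$44.98

-C$44.98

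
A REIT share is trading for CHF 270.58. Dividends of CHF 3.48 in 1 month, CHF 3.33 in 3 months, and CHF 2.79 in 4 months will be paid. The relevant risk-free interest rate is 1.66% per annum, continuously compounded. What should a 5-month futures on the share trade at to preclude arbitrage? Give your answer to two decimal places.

PV(dividends) I = 3.48·e^(−0.0166·1/12) + 3.33·e^(−0.0166·3/12) + 2.79·e^(−0.0166·4/12)
I = 3.4752 + 3.3162 + 2.7746 = 9.5660
F = (S − I)·e^(rT) = (270.58 − 9.5660) · e^(0.0166·5/12)
= 261.0140 · e^0.006917 = 261.0140 × 1.006941 = CHF 262.83

CHF 262.83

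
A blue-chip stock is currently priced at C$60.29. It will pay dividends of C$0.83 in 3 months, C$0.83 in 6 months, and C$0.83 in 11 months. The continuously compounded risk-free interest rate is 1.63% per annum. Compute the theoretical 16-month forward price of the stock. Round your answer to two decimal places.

C$59.09

PV(dividends) I = 0.83·e^(−0.0163·3/12) + 0.83·e^(−0.0163·6/12) + 0.83·e^(−0.0163·11/12)
I = 0.8266 + 0.8233 + 0.8177 = 2.4676
F = (S − I)·e^(rT) = (60.29 − 2.4676) · e^(0.0163·16/12)
= 57.8224 · e^0.021733 = 57.8224 × 1.021971 = C$59.09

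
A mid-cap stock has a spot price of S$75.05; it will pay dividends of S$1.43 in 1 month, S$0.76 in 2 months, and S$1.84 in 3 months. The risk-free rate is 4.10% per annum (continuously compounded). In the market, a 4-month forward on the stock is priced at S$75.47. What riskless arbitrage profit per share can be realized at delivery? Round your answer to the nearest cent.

S$3.44 per share

PV(dividends) I = 1.43·e^(−0.0410·1/12) + 0.76·e^(−0.0410·2/12) + 1.84·e^(−0.0410·3/12) = 4.0012
Fair forward F* = (S − I)·e^(rT) = (75.05 − 4.0012)·e^0.013667 = 71.0488 × 1.013761 = 72.0265
Market S$75.47 > fair 72.0265: forward overpriced → cash-and-carry (borrow at r, buy the stock and collect the dividends, short the forward).
Profit at T = |F_mkt − F*| = |75.47 − 72.0265| = S$3.44 per share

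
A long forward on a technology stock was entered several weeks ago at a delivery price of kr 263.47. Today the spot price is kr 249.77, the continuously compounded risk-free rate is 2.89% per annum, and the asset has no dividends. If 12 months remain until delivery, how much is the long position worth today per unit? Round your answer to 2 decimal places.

-kr 6.19

Current fair forward for the remaining 12 months: F = S·e^(r·T), r = 0.0289
F = 249.77 · e^(0.0289 × 12/12) = 249.77 × 1.029322 = 257.0938
Value of long forward = (F − K)·e^(−rT) = (257.0938 − 263.47) · e^(−0.0289·12/12)
= -6.3762 × 0.971514 = -6.19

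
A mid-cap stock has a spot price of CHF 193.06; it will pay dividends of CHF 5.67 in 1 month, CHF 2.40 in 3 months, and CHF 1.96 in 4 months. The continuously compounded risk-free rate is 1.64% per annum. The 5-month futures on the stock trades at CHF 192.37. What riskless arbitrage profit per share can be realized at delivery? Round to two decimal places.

CHF 8.06 per share

PV(dividends) I = 5.67·e^(−0.0164·1/12) + 2.40·e^(−0.0164·3/12) + 1.96·e^(−0.0164·4/12) = 10.0018
Fair futures F* = (S − I)·e^(rT) = (193.06 − 10.0018)·e^0.006833 = 183.0582 × 1.006856 = 184.3132
Market CHF 192.37 > fair 184.3132: forward overpriced → cash-and-carry (borrow at r, buy the stock and collect the dividends, short the forward).
Profit at T = |F_mkt − F*| = |192.37 − 184.3132| = CHF 8.06 per share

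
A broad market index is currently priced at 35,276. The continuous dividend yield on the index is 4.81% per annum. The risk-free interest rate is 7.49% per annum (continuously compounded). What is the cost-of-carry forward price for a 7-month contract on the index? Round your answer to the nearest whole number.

F = S·e^((r − q)T) = 35276 · e^((0.0749 − 0.0481) × 7/12)
= 35276 · e^0.015633 = 35276 × 1.015756
F = 35,832

35,832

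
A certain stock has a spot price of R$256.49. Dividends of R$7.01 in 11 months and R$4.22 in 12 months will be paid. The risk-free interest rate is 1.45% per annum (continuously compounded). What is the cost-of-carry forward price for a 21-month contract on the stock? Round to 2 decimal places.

R$251.72

PV(dividends) I = 7.01·e^(−0.0145·11/12) + 4.22·e^(−0.0145·12/12)
I = 6.9174 + 4.1593 = 11.0767
F = (S − I)·e^(rT) = (256.49 − 11.0767) · e^(0.0145·21/12)
= 245.4133 · e^0.025375 = 245.4133 × 1.025700 = R$251.72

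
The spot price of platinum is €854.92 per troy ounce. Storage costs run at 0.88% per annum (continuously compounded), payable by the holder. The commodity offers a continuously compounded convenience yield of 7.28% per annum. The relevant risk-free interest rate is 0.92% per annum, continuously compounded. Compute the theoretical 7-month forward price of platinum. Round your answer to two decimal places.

€828.02 per troy ounce

Net carry = r + u − y = 0.0092 + 0.0088 − 0.0728 = -0.0548
F = S·e^((r+u−y)T) = 854.92 · e^(-0.0548 × 7/12) = 854.92 · e^-0.031967
= 854.92 × 0.968539 = €828.02 per troy ounce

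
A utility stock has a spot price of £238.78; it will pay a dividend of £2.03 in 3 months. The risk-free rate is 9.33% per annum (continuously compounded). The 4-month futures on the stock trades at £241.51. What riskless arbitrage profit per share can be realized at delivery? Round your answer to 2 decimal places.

£2.77 per share

PV(dividends) I = 2.03·e^(−0.0933·3/12) = 1.9832
Fair futures F* = (S − I)·e^(rT) = (238.78 − 1.9832)·e^0.031100 = 236.7968 × 1.031589 = 244.2770
Market £241.51 < fair 244.2770: forward underpriced → reverse cash-and-carry (short the stock, invest proceeds at r, pay the dividends, go long the forward).
Profit at T = |F_mkt − F*| = |241.51 − 244.2770| = £2.77 per share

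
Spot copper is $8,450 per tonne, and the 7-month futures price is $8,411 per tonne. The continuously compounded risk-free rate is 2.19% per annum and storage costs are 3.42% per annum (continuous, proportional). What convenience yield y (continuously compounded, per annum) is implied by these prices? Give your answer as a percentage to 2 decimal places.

F = S·e^((r+u−y)T) ⇒ (r+u−y) = ln(F/S)/T
ln(8411/8450) = -0.004626; /T ⇒ -0.007930
y = r + u − ln(F/S)/T = 0.0219 + 0.0342 + 0.007930 = 0.064030
y = 6.40%

6.40%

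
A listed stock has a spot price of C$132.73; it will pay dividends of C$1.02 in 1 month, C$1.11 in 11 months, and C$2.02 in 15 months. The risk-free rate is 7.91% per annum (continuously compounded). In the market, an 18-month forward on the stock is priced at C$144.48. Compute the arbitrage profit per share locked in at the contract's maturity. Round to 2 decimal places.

PV(dividends) I = 1.02·e^(−0.0791·1/12) + 1.11·e^(−0.0791·11/12) + 2.02·e^(−0.0791·15/12) = 3.8755
Fair forward F* = (S − I)·e^(rT) = (132.73 − 3.8755)·e^0.118650 = 128.8545 × 1.125976 = 145.0871
Market C$144.48 < fair 145.0871: forward underpriced → reverse cash-and-carry (short the stock, invest proceeds at r, pay the dividends, go long the forward).
Profit at T = |F_mkt − F*| = |144.48 − 145.0871| = C$0.61 per share

C$0.61 per share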